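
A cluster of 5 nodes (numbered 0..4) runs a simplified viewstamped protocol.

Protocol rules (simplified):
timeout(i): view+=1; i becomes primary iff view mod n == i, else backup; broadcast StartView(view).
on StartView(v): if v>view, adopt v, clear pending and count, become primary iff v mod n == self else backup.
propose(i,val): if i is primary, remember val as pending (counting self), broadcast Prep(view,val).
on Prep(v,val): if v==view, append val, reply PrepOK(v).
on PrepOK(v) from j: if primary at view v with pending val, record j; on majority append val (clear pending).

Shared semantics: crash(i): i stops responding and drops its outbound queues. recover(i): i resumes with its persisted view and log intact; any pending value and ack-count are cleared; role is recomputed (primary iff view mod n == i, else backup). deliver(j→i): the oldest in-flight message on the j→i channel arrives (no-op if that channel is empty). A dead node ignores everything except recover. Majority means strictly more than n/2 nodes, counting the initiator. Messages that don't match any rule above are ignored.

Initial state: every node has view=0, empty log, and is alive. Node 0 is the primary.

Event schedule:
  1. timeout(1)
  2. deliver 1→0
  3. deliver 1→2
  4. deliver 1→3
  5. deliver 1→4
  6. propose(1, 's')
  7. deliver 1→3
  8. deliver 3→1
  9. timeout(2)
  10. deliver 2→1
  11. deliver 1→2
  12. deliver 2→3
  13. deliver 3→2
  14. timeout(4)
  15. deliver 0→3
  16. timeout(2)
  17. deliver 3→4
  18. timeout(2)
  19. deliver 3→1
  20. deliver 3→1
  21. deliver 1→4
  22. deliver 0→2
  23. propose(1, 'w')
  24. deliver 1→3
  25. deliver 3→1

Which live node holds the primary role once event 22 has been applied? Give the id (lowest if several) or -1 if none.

1. timeout(1):  <1:prim v1 ->
2. deliver 1→0:  <0:back v1 ->
3. deliver 1→2:  <2:back v1 ->
4. deliver 1→3:  <3:back v1 ->
5. deliver 1→4:  <4:back v1 ->
6. propose(1,'s'):  nop
7. deliver 1→3:  <3:back v1 s>
8. deliver 3→1:  nop
9. timeout(2):  <2:prim v2 ->
10. deliver 2→1:  <1:back v2 ->
11. deliver 1→2:  nop
12. deliver 2→3:  <3:back v2 s>
13. deliver 3→2:  nop
14. timeout(4):  <4:back v2 ->
15. deliver 0→3:  nop
16. timeout(2):  <2:back v3 ->
17. deliver 3→4:  nop
18. timeout(2):  <2:back v4 ->
19. deliver 3→1:  nop
20. deliver 3→1:  nop
21. deliver 1→4:  nop
22. deliver 0→2:  nop

-1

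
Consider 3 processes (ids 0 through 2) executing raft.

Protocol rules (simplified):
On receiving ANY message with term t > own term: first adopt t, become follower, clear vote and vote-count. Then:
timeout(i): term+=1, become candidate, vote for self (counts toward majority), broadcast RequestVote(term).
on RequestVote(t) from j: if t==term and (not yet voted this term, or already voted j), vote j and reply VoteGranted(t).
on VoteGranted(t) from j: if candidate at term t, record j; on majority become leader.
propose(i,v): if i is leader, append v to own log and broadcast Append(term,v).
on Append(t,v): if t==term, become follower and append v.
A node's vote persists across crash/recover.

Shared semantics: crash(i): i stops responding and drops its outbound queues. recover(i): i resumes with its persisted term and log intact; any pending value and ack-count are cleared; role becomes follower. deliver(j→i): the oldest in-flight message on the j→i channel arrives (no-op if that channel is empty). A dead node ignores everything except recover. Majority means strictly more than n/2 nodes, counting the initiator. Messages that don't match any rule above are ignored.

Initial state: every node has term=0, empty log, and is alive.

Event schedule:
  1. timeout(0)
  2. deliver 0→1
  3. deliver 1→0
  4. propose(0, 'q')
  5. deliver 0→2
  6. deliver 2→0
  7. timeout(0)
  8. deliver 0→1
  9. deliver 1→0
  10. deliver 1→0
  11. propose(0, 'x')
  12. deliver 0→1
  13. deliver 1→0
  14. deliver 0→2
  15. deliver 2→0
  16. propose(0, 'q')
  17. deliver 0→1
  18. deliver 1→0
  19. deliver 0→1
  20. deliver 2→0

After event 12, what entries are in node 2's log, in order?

after 1 — timeout(0): n0:cand/t1/[-]
after 2 — deliver 0→1: n1:foll/t1/[-]
after 3 — deliver 1→0: n0:lead/t1/[-]
after 4 — propose(0,'q'): n0:lead/t1/[q]
after 5 — deliver 0→2: n2:foll/t1/[-]
after 6 — deliver 2→0: ·
after 7 — timeout(0): n0:cand/t2/[q]
after 8 — deliver 0→1: n1:foll/t1/[q]
after 9 — deliver 1→0: ·
after 10 — deliver 1→0: ·
after 11 — propose(0,'x'): ·
after 12 — deliver 0→1: n1:foll/t2/[q]

empty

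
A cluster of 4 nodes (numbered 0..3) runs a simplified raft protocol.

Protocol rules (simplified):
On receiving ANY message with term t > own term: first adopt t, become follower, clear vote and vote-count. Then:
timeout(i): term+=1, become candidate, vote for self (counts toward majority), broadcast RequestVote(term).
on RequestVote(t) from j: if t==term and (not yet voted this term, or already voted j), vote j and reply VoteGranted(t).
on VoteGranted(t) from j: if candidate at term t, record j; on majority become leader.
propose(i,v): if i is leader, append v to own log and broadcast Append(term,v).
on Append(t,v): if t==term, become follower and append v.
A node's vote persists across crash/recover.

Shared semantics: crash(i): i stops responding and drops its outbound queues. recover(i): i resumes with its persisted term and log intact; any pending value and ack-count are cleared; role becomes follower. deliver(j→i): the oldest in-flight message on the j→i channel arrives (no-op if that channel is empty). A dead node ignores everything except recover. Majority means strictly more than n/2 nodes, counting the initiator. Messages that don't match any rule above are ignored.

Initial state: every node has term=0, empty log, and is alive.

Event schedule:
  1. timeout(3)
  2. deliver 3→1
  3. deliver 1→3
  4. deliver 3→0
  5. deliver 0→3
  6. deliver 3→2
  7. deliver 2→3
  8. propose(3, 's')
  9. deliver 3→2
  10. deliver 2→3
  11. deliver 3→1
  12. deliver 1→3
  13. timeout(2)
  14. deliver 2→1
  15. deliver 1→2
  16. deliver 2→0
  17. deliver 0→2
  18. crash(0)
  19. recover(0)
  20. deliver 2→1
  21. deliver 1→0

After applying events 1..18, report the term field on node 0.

2

[1] timeout(3) → N3(cand t1 [-])
[2] deliver 3→1 → N1(foll t1 [-])
[3] deliver 1→3 → ∅
[4] deliver 3→0 → N0(foll t1 [-])
[5] deliver 0→3 → N3(lead t1 [-])
[6] deliver 3→2 → N2(foll t1 [-])
[7] deliver 2→3 → ∅
[8] propose(3,'s') → N3(lead t1 [s])
[9] deliver 3→2 → N2(foll t1 [s])
[10] deliver 2→3 → ∅
[11] deliver 3→1 → N1(foll t1 [s])
[12] deliver 1→3 → ∅
[13] timeout(2) → N2(cand t2 [s])
[14] deliver 2→1 → N1(foll t2 [s])
[15] deliver 1→2 → ∅
[16] deliver 2→0 → N0(foll t2 [-])
[17] deliver 0→2 → N2(lead t2 [s])
[18] crash(0) → N0(✗foll t2 [-])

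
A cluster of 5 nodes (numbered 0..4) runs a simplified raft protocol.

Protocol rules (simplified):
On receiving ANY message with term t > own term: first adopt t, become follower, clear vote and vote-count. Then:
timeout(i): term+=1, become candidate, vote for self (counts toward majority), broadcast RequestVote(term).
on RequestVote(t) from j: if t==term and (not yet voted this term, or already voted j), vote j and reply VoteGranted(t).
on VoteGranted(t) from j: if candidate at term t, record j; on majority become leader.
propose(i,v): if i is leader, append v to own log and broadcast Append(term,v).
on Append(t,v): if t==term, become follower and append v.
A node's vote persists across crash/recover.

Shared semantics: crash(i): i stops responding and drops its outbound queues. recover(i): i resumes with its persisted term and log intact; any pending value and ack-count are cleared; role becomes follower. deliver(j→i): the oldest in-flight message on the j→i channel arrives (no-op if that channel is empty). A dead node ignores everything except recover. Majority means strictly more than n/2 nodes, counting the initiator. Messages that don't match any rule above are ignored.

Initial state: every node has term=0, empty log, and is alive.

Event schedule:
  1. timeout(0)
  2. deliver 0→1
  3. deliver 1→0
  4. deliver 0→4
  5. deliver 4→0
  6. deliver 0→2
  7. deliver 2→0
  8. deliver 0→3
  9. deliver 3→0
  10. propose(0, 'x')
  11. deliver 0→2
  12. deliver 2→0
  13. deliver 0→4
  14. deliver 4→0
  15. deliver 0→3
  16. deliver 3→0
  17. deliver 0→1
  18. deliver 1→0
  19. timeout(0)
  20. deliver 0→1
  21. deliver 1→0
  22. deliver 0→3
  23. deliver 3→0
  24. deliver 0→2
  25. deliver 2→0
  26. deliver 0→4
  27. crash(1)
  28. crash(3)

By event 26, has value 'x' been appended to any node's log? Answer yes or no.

1. timeout(0):  <0:cand t1 ->
2. deliver 0→1:  <1:foll t1 ->
3. deliver 1→0:  nop
4. deliver 0→4:  <4:foll t1 ->
5. deliver 4→0:  <0:lead t1 ->
6. deliver 0→2:  <2:foll t1 ->
7. deliver 2→0:  nop
8. deliver 0→3:  <3:foll t1 ->
9. deliver 3→0:  nop
10. propose(0,'x'):  <0:lead t1 x>
11. deliver 0→2:  <2:foll t1 x>
12. deliver 2→0:  nop
13. deliver 0→4:  <4:foll t1 x>
14. deliver 4→0:  nop
15. deliver 0→3:  <3:foll t1 x>
16. deliver 3→0:  nop
17. deliver 0→1:  <1:foll t1 x>
18. deliver 1→0:  nop
19. timeout(0):  <0:cand t2 x>
20. deliver 0→1:  <1:foll t2 x>
21. deliver 1→0:  nop
22. deliver 0→3:  <3:foll t2 x>
23. deliver 3→0:  <0:lead t2 x>
24. deliver 0→2:  <2:foll t2 x>
25. deliver 2→0:  nop
26. deliver 0→4:  <4:foll t2 x>

yes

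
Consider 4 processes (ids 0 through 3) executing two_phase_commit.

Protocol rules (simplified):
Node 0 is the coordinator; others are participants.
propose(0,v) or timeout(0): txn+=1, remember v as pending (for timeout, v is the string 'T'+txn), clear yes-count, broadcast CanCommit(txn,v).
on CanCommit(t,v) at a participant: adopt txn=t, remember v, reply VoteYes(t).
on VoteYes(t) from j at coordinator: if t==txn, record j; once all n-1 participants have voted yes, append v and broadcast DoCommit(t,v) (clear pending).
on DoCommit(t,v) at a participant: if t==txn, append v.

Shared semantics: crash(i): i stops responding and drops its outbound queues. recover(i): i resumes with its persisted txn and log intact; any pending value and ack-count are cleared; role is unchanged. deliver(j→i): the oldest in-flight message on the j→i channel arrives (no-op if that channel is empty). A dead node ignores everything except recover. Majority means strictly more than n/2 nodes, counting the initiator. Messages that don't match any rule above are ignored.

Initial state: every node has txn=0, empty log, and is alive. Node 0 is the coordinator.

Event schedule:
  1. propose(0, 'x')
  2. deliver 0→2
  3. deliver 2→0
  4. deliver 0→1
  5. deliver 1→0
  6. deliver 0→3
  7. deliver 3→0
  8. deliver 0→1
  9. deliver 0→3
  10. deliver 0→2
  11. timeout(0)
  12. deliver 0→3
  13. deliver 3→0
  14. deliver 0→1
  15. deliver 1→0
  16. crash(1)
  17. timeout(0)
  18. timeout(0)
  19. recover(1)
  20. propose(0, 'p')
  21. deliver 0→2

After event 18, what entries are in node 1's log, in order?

x

e1 propose(0,'x'): 0[coor,t=1,-]
e2 deliver 0→2: 2[part,t=1,-]
e3 deliver 2→0: ·
e4 deliver 0→1: 1[part,t=1,-]
e5 deliver 1→0: ·
e6 deliver 0→3: 3[part,t=1,-]
e7 deliver 3→0: 0[coor,t=1,x]
e8 deliver 0→1: 1[part,t=1,x]
e9 deliver 0→3: 3[part,t=1,x]
e10 deliver 0→2: 2[part,t=1,x]
e11 timeout(0): 0[coor,t=2,x]
e12 deliver 0→3: 3[part,t=2,x]
e13 deliver 3→0: ·
e14 deliver 0→1: 1[part,t=2,x]
e15 deliver 1→0: ·
e16 crash(1): 1[✗part,t=2,x]
e17 timeout(0): 0[coor,t=3,x]
e18 timeout(0): 0[coor,t=4,x]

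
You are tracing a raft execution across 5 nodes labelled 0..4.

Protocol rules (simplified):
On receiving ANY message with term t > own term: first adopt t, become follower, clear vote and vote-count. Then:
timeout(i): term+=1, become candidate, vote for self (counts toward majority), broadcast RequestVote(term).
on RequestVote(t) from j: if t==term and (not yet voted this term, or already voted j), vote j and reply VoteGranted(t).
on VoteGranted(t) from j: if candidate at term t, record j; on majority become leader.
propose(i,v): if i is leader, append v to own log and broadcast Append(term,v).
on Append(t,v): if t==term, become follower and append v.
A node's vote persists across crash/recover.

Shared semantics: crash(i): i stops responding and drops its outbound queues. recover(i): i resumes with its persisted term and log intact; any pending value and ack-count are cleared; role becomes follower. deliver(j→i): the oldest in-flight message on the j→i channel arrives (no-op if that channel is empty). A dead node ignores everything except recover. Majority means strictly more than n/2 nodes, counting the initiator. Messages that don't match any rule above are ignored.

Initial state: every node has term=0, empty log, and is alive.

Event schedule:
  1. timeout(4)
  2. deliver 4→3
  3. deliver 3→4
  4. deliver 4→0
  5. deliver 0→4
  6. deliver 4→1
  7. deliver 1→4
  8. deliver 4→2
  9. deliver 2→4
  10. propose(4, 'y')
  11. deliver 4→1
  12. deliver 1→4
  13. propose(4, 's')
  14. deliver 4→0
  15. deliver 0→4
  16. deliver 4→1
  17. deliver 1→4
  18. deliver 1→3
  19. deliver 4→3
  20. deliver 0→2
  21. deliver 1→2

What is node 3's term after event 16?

1

[1] timeout(4) → N4(cand t1 [-])
[2] deliver 4→3 → N3(foll t1 [-])
[3] deliver 3→4 → ∅
[4] deliver 4→0 → N0(foll t1 [-])
[5] deliver 0→4 → N4(lead t1 [-])
[6] deliver 4→1 → N1(foll t1 [-])
[7] deliver 1→4 → ∅
[8] deliver 4→2 → N2(foll t1 [-])
[9] deliver 2→4 → ∅
[10] propose(4,'y') → N4(lead t1 [y])
[11] deliver 4→1 → N1(foll t1 [y])
[12] deliver 1→4 → ∅
[13] propose(4,'s') → N4(lead t1 [y,s])
[14] deliver 4→0 → N0(foll t1 [y])
[15] deliver 0→4 → ∅
[16] deliver 4→1 → N1(foll t1 [y,s])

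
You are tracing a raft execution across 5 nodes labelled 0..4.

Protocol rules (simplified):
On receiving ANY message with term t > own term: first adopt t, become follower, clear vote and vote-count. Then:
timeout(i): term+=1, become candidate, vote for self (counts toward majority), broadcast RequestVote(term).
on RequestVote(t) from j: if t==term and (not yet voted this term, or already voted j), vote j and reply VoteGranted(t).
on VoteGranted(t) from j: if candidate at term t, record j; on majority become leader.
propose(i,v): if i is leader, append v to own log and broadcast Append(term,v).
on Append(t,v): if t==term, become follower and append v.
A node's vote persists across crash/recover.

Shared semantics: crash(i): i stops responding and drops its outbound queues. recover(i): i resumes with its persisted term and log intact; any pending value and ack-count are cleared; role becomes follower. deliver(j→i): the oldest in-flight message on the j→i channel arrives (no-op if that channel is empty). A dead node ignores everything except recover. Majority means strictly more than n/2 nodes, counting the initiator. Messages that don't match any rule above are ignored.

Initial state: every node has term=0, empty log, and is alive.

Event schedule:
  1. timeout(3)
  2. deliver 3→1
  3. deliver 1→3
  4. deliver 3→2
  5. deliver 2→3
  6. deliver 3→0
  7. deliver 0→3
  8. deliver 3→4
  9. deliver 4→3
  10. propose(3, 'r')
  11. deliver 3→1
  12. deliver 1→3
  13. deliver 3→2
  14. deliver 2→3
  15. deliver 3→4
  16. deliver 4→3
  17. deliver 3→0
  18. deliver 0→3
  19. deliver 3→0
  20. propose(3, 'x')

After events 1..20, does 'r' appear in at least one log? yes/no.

step 1 timeout(3): 3={cand,t=1,log=-}
step 2 deliver 3→1: 1={foll,t=1,log=-}
step 3 deliver 1→3: —
step 4 deliver 3→2: 2={foll,t=1,log=-}
step 5 deliver 2→3: 3={lead,t=1,log=-}
step 6 deliver 3→0: 0={foll,t=1,log=-}
step 7 deliver 0→3: —
step 8 deliver 3→4: 4={foll,t=1,log=-}
step 9 deliver 4→3: —
step 10 propose(3,'r'): 3={lead,t=1,log=r}
step 11 deliver 3→1: 1={foll,t=1,log=r}
step 12 deliver 1→3: —
step 13 deliver 3→2: 2={foll,t=1,log=r}
step 14 deliver 2→3: —
step 15 deliver 3→4: 4={foll,t=1,log=r}
step 16 deliver 4→3: —
step 17 deliver 3→0: 0={foll,t=1,log=r}
step 18 deliver 0→3: —
step 19 deliver 3→0: —
step 20 propose(3,'x'): 3={lead,t=1,log=r,x}

yes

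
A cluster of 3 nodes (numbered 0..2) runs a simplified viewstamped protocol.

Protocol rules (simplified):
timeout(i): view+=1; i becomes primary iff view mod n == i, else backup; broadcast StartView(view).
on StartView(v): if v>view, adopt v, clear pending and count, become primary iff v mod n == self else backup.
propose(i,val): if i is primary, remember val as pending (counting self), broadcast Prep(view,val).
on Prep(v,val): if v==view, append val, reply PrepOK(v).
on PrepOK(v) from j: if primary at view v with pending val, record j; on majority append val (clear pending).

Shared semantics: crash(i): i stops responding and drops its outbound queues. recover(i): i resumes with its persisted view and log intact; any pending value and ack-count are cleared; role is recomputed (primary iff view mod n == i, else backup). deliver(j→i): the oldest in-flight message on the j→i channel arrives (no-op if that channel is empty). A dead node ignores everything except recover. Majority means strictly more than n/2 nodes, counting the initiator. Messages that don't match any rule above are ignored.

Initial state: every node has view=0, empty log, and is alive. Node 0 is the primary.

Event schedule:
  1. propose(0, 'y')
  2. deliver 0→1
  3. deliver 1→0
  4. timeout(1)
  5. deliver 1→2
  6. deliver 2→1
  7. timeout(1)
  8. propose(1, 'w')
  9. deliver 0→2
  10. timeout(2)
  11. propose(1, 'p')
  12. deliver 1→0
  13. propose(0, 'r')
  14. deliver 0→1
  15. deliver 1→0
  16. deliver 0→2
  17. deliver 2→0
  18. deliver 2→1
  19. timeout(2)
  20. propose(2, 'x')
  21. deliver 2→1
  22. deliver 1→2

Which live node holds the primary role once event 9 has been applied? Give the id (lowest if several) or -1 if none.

0

after 1 — propose(0,'y'): ·
after 2 — deliver 0→1: n1:back/v0/[y]
after 3 — deliver 1→0: n0:prim/v0/[y]
after 4 — timeout(1): n1:prim/v1/[y]
after 5 — deliver 1→2: n2:back/v1/[-]
after 6 — deliver 2→1: ·
after 7 — timeout(1): n1:back/v2/[y]
after 8 — propose(1,'w'): ·
after 9 — deliver 0→2: ·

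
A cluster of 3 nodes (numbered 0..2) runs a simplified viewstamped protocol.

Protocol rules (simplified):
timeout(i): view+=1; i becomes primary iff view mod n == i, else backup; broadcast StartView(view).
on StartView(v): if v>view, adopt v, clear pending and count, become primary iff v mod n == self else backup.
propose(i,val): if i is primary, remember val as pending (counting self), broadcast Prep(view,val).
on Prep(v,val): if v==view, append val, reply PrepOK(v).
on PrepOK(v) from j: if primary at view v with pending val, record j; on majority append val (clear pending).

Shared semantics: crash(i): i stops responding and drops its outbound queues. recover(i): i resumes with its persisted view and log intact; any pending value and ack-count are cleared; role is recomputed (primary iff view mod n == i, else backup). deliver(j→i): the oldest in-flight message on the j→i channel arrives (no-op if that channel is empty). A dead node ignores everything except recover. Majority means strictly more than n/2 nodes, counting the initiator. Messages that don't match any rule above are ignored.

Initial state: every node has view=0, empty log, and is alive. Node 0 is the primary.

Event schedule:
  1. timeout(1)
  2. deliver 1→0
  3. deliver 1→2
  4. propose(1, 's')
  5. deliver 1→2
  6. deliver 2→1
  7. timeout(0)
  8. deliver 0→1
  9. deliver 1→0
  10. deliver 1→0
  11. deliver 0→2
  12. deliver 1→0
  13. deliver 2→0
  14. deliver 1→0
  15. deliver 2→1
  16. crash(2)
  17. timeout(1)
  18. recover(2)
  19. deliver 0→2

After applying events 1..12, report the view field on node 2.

1. timeout(1):  <1:prim v1 ->
2. deliver 1→0:  <0:back v1 ->
3. deliver 1→2:  <2:back v1 ->
4. propose(1,'s'):  nop
5. deliver 1→2:  <2:back v1 s>
6. deliver 2→1:  <1:prim v1 s>
7. timeout(0):  <0:back v2 ->
8. deliver 0→1:  <1:back v2 s>
9. deliver 1→0:  nop
10. deliver 1→0:  nop
11. deliver 0→2:  <2:prim v2 s>
12. deliver 1→0:  nop

2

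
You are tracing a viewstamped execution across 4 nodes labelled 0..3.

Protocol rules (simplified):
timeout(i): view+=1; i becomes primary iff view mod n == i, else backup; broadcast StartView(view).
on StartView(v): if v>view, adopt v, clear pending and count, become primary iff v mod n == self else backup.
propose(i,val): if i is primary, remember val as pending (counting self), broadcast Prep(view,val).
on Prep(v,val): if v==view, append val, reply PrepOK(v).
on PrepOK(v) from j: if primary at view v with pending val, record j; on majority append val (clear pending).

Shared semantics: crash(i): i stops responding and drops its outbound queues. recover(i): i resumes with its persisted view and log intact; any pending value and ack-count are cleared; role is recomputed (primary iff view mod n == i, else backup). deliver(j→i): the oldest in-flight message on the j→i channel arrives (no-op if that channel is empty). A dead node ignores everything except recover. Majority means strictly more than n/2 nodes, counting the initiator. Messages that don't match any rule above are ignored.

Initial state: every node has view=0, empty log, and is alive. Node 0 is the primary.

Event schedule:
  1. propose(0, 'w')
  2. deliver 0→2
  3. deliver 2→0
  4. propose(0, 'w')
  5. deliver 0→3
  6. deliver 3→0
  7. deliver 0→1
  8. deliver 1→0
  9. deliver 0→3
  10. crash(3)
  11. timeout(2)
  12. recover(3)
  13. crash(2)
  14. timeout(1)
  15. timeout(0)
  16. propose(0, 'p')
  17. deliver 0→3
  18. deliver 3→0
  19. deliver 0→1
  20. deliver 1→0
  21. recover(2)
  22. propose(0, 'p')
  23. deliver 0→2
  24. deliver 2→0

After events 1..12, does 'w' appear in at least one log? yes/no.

step 1 propose(0,'w'): —
step 2 deliver 0→2: 2={back,v=0,log=w}
step 3 deliver 2→0: —
step 4 propose(0,'w'): —
step 5 deliver 0→3: 3={back,v=0,log=w}
step 6 deliver 3→0: —
step 7 deliver 0→1: 1={back,v=0,log=w}
step 8 deliver 1→0: 0={prim,v=0,log=w}
step 9 deliver 0→3: 3={back,v=0,log=w,w}
step 10 crash(3): 3={✗back,v=0,log=w,w}
step 11 timeout(2): 2={back,v=1,log=w}
step 12 recover(3): 3={back,v=0,log=w,w}

yes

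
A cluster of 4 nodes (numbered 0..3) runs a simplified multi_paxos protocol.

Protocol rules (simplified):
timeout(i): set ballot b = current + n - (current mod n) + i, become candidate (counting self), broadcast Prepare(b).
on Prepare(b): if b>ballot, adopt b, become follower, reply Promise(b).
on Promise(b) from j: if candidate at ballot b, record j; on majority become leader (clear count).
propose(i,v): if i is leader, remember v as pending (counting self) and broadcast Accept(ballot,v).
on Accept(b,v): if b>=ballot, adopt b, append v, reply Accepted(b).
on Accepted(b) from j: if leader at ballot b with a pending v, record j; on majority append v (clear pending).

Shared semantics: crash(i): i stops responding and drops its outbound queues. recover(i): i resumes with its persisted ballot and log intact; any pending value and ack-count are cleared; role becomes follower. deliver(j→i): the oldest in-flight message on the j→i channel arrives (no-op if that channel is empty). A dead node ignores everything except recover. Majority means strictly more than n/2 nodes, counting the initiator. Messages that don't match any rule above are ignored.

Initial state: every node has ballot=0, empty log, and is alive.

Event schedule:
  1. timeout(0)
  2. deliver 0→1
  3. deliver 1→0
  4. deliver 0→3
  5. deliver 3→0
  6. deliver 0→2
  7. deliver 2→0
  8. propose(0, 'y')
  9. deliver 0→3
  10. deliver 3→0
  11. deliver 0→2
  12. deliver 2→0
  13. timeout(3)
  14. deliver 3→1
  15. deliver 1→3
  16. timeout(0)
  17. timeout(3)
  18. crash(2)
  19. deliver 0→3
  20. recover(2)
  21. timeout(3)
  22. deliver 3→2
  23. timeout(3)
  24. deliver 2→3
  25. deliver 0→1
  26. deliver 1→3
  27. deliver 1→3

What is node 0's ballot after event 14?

after 1 — timeout(0): n0:cand/b4/[-]
after 2 — deliver 0→1: n1:foll/b4/[-]
after 3 — deliver 1→0: ·
after 4 — deliver 0→3: n3:foll/b4/[-]
after 5 — deliver 3→0: n0:lead/b4/[-]
after 6 — deliver 0→2: n2:foll/b4/[-]
after 7 — deliver 2→0: ·
after 8 — propose(0,'y'): ·
after 9 — deliver 0→3: n3:foll/b4/[y]
after 10 — deliver 3→0: ·
after 11 — deliver 0→2: n2:foll/b4/[y]
after 12 — deliver 2→0: n0:lead/b4/[y]
after 13 — timeout(3): n3:cand/b11/[y]
after 14 — deliver 3→1: n1:foll/b11/[-]

4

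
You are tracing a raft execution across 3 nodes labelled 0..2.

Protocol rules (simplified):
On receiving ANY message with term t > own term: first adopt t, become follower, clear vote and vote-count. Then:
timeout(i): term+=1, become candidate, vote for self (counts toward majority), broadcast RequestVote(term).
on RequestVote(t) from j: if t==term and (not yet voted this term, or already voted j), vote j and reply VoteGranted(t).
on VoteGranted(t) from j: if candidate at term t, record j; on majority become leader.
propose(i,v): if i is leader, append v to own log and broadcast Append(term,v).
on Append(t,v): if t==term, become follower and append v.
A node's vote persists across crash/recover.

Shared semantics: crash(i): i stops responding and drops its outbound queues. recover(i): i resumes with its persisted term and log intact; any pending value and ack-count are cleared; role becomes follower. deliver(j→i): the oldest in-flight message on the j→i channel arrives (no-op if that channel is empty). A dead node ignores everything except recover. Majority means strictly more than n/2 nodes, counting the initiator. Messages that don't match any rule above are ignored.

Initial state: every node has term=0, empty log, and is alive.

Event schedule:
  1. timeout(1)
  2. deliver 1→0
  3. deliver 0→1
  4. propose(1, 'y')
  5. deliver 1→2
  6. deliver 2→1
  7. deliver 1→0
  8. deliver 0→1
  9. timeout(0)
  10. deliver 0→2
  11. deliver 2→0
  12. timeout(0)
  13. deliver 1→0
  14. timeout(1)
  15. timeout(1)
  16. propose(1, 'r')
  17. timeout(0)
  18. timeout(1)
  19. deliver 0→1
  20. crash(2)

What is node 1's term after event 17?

after 1 — timeout(1): n1:cand/t1/[-]
after 2 — deliver 1→0: n0:foll/t1/[-]
after 3 — deliver 0→1: n1:lead/t1/[-]
after 4 — propose(1,'y'): n1:lead/t1/[y]
after 5 — deliver 1→2: n2:foll/t1/[-]
after 6 — deliver 2→1: ·
after 7 — deliver 1→0: n0:foll/t1/[y]
after 8 — deliver 0→1: ·
after 9 — timeout(0): n0:cand/t2/[y]
after 10 — deliver 0→2: n2:foll/t2/[-]
after 11 — deliver 2→0: n0:lead/t2/[y]
after 12 — timeout(0): n0:cand/t3/[y]
after 13 — deliver 1→0: ·
after 14 — timeout(1): n1:cand/t2/[y]
after 15 — timeout(1): n1:cand/t3/[y]
after 16 — propose(1,'r'): ·
after 17 — timeout(0): n0:cand/t4/[y]

3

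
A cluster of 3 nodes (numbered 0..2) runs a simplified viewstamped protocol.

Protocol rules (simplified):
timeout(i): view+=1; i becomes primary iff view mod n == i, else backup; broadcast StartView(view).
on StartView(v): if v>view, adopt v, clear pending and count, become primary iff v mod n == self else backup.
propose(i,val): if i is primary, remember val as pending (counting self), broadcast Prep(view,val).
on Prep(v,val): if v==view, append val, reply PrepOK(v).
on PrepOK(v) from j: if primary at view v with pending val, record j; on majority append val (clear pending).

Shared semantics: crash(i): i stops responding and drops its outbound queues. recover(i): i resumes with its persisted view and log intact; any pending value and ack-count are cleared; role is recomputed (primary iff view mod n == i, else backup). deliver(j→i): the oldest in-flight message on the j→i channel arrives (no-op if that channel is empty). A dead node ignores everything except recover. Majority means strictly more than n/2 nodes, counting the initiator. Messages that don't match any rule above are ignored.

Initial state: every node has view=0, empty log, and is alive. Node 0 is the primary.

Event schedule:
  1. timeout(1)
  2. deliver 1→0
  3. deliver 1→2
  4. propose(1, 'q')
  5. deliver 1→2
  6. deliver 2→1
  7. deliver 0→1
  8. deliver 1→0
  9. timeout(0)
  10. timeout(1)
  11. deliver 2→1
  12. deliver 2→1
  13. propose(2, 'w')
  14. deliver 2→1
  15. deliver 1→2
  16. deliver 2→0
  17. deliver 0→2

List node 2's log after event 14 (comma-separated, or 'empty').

q

e1 timeout(1): 1[prim,v=1,-]
e2 deliver 1→0: 0[back,v=1,-]
e3 deliver 1→2: 2[back,v=1,-]
e4 propose(1,'q'): ·
e5 deliver 1→2: 2[back,v=1,q]
e6 deliver 2→1: 1[prim,v=1,q]
e7 deliver 0→1: ·
e8 deliver 1→0: 0[back,v=1,q]
e9 timeout(0): 0[back,v=2,q]
e10 timeout(1): 1[back,v=2,q]
e11 deliver 2→1: ·
e12 deliver 2→1: ·
e13 propose(2,'w'): ·
e14 deliver 2→1: ·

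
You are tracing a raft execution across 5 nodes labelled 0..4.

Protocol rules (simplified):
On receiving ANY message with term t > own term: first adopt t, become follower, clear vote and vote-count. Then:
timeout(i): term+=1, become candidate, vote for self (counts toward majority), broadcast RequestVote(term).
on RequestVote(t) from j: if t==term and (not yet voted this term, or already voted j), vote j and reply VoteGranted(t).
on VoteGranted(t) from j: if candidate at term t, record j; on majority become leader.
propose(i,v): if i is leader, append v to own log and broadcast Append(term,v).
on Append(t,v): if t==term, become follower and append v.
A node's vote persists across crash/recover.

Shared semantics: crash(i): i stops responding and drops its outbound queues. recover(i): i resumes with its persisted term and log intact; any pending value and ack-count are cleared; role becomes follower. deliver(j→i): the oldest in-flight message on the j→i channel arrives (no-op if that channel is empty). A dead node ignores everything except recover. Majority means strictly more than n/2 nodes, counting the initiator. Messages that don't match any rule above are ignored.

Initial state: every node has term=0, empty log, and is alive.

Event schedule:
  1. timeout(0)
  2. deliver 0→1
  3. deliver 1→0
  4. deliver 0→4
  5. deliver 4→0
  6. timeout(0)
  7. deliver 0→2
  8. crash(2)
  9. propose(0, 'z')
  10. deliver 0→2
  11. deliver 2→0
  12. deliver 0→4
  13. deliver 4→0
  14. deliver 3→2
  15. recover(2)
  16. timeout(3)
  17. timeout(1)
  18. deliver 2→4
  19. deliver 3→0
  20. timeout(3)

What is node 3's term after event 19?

1. timeout(0):  <0:cand t1 ->
2. deliver 0→1:  <1:foll t1 ->
3. deliver 1→0:  nop
4. deliver 0→4:  <4:foll t1 ->
5. deliver 4→0:  <0:lead t1 ->
6. timeout(0):  <0:cand t2 ->
7. deliver 0→2:  <2:foll t1 ->
8. crash(2):  <2:✗foll t1 ->
9. propose(0,'z'):  nop
10. deliver 0→2:  nop
11. deliver 2→0:  nop
12. deliver 0→4:  <4:foll t2 ->
13. deliver 4→0:  nop
14. deliver 3→2:  nop
15. recover(2):  <2:foll t1 ->
16. timeout(3):  <3:cand t1 ->
17. timeout(1):  <1:cand t2 ->
18. deliver 2→4:  nop
19. deliver 3→0:  nop

1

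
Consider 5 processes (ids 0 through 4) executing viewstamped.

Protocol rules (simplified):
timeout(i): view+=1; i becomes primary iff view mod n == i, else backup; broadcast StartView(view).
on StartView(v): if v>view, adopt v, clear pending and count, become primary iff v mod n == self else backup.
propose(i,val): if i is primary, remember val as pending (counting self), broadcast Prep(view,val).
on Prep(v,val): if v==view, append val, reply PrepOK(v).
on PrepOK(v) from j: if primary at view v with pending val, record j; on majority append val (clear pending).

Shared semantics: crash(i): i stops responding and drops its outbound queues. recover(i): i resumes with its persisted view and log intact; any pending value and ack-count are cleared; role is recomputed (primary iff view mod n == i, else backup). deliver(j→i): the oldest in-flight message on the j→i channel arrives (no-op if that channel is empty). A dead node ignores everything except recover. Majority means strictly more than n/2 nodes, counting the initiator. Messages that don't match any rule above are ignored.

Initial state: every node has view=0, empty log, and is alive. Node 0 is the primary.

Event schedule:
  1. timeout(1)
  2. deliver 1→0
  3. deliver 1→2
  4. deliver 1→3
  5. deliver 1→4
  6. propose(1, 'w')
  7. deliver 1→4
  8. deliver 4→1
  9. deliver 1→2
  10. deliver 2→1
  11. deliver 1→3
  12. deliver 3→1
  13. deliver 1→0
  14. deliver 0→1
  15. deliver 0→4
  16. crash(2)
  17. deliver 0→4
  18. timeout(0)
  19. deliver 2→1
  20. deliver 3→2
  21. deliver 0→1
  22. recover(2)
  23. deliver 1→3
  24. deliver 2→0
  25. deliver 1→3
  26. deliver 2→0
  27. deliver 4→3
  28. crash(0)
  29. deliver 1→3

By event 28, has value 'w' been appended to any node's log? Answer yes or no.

[1] timeout(1) → N1(prim v1 [-])
[2] deliver 1→0 → N0(back v1 [-])
[3] deliver 1→2 → N2(back v1 [-])
[4] deliver 1→3 → N3(back v1 [-])
[5] deliver 1→4 → N4(back v1 [-])
[6] propose(1,'w') → ∅
[7] deliver 1→4 → N4(back v1 [w])
[8] deliver 4→1 → ∅
[9] deliver 1→2 → N2(back v1 [w])
[10] deliver 2→1 → N1(prim v1 [w])
[11] deliver 1→3 → N3(back v1 [w])
[12] deliver 3→1 → ∅
[13] deliver 1→0 → N0(back v1 [w])
[14] deliver 0→1 → ∅
[15] deliver 0→4 → ∅
[16] crash(2) → N2(✗back v1 [w])
[17] deliver 0→4 → ∅
[18] timeout(0) → N0(back v2 [w])
[19] deliver 2→1 → ∅
[20] deliver 3→2 → ∅
[21] deliver 0→1 → N1(back v2 [w])
[22] recover(2) → N2(back v1 [w])
[23] deliver 1→3 → ∅
[24] deliver 2→0 → ∅
[25] deliver 1→3 → ∅
[26] deliver 2→0 → ∅
[27] deliver 4→3 → ∅
[28] crash(0) → N0(✗back v2 [w])

yes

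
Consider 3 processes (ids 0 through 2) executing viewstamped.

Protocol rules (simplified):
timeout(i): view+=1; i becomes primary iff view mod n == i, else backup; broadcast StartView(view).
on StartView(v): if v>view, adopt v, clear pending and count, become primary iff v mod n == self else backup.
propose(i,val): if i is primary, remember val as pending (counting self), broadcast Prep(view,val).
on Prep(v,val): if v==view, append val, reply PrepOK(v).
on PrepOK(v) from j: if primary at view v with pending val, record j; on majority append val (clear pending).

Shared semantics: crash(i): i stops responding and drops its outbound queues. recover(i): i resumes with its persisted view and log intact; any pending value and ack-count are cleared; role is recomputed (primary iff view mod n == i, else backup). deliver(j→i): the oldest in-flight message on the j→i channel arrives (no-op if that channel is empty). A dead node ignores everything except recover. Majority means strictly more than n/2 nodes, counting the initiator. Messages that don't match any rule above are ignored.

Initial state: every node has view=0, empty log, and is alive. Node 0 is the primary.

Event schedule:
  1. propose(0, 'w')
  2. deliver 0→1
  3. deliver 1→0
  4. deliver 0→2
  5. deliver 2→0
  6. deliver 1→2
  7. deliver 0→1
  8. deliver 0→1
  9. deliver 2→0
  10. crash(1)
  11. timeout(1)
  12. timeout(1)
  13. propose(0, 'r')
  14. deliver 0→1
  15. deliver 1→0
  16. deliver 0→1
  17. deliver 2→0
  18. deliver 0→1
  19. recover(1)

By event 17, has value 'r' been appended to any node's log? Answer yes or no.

no

step 1 propose(0,'w'): —
step 2 deliver 0→1: 1={back,v=0,log=w}
step 3 deliver 1→0: 0={prim,v=0,log=w}
step 4 deliver 0→2: 2={back,v=0,log=w}
step 5 deliver 2→0: —
step 6 deliver 1→2: —
step 7 deliver 0→1: —
step 8 deliver 0→1: —
step 9 deliver 2→0: —
step 10 crash(1): 1={✗back,v=0,log=w}
step 11 timeout(1): —
step 12 timeout(1): —
step 13 propose(0,'r'): —
step 14 deliver 0→1: —
step 15 deliver 1→0: —
step 16 deliver 0→1: —
step 17 deliver 2→0: —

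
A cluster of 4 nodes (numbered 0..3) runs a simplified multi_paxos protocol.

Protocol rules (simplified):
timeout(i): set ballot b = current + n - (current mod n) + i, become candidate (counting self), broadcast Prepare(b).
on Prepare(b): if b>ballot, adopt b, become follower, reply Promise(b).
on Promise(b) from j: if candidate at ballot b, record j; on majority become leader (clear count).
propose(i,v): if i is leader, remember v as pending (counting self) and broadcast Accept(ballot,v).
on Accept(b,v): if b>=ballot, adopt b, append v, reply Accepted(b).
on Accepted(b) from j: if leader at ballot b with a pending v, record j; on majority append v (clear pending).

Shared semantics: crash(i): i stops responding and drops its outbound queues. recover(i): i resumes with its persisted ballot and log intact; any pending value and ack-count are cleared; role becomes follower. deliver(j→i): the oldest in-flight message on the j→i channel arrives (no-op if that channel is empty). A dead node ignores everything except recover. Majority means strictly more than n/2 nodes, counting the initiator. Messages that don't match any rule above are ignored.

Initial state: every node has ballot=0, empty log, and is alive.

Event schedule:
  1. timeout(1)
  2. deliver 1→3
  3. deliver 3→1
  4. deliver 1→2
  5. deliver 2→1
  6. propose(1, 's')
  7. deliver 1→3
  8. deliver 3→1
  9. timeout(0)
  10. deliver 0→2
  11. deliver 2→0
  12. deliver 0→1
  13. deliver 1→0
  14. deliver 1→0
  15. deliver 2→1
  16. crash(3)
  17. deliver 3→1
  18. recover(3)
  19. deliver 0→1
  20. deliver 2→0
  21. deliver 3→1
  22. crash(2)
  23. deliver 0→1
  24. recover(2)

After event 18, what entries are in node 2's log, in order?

1. timeout(1):  <1:cand b5 ->
2. deliver 1→3:  <3:foll b5 ->
3. deliver 3→1:  nop
4. deliver 1→2:  <2:foll b5 ->
5. deliver 2→1:  <1:lead b5 ->
6. propose(1,'s'):  nop
7. deliver 1→3:  <3:foll b5 s>
8. deliver 3→1:  nop
9. timeout(0):  <0:cand b4 ->
10. deliver 0→2:  nop
11. deliver 2→0:  nop
12. deliver 0→1:  nop
13. deliver 1→0:  <0:foll b5 ->
14. deliver 1→0:  <0:foll b5 s>
15. deliver 2→1:  nop
16. crash(3):  <3:✗foll b5 s>
17. deliver 3→1:  nop
18. recover(3):  <3:foll b5 s>

empty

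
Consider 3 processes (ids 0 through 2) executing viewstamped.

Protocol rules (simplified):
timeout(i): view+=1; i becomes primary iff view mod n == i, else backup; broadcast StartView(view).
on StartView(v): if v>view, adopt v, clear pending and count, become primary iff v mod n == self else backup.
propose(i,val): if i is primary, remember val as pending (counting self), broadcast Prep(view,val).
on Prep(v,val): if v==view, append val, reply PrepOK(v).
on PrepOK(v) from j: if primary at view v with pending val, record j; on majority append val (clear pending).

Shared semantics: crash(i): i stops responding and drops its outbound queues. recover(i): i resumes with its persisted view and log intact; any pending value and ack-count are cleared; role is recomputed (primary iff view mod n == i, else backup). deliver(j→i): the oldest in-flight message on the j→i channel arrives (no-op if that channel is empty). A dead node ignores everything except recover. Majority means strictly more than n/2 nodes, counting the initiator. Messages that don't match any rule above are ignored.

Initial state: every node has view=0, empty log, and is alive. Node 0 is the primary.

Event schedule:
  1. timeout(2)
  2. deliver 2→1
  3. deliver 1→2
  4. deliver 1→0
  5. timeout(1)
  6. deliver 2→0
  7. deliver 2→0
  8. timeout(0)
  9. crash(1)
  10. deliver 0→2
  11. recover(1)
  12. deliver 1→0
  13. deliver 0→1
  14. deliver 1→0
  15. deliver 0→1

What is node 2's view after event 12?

2

[1] timeout(2) → N2(back v1 [-])
[2] deliver 2→1 → N1(prim v1 [-])
[3] deliver 1→2 → ∅
[4] deliver 1→0 → ∅
[5] timeout(1) → N1(back v2 [-])
[6] deliver 2→0 → N0(back v1 [-])
[7] deliver 2→0 → ∅
[8] timeout(0) → N0(back v2 [-])
[9] crash(1) → N1(✗back v2 [-])
[10] deliver 0→2 → N2(prim v2 [-])
[11] recover(1) → N1(back v2 [-])
[12] deliver 1→0 → ∅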